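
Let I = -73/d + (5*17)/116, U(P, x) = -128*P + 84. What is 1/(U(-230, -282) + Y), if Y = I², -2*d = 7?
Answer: 659344/19773808217 ≈ 3.3344e-5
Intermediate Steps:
d = -7/2 (d = -½*7 = -7/2 ≈ -3.5000)
U(P, x) = 84 - 128*P
I = 17531/812 (I = -73/(-7/2) + (5*17)/116 = -73*(-2/7) + 85*(1/116) = 146/7 + 85/116 = 17531/812 ≈ 21.590)
Y = 307335961/659344 (Y = (17531/812)² = 307335961/659344 ≈ 466.12)
1/(U(-230, -282) + Y) = 1/((84 - 128*(-230)) + 307335961/659344) = 1/((84 + 29440) + 307335961/659344) = 1/(29524 + 307335961/659344) = 1/(19773808217/659344) = 659344/19773808217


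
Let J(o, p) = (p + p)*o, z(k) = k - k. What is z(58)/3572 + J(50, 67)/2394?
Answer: 3350/1197 ≈ 2.7987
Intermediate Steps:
z(k) = 0
J(o, p) = 2*o*p (J(o, p) = (2*p)*o = 2*o*p)
z(58)/3572 + J(50, 67)/2394 = 0/3572 + (2*50*67)/2394 = 0*(1/3572) + 6700*(1/2394) = 0 + 3350/1197 = 3350/1197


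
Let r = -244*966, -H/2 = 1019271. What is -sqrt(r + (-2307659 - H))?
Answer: -I*sqrt(504821) ≈ -710.51*I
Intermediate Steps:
H = -2038542 (H = -2*1019271 = -2038542)
r = -235704
-sqrt(r + (-2307659 - H)) = -sqrt(-235704 + (-2307659 - 1*(-2038542))) = -sqrt(-235704 + (-2307659 + 2038542)) = -sqrt(-235704 - 269117) = -sqrt(-504821) = -I*sqrt(504821)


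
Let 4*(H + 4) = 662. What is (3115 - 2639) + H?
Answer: 1275/2 ≈ 637.50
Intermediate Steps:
H = 323/2 (H = -4 + (¼)*662 = -4 + 331/2 = 323/2 ≈ 161.50)
(3115 - 2639) + H = (3115 - 2639) + 323/2 = 476 + 323/2 = 1275/2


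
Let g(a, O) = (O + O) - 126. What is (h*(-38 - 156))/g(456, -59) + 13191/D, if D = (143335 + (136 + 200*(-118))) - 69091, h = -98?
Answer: -240552689/3097580 ≈ -77.658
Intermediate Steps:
g(a, O) = -126 + 2*O (g(a, O) = 2*O - 126 = -126 + 2*O)
D = 50780 (D = (143335 + (136 - 23600)) - 69091 = (143335 - 23464) - 69091 = 119871 - 69091 = 50780)
(h*(-38 - 156))/g(456, -59) + 13191/D = (-98*(-38 - 156))/(-126 + 2*(-59)) + 13191/50780 = (-98*(-194))/(-126 - 118) + 13191*(1/50780) = 19012/(-244) + 13191/50780 = 19012*(-1/244) + 13191/50780 = -4753/61 + 13191/50780 = -240552689/3097580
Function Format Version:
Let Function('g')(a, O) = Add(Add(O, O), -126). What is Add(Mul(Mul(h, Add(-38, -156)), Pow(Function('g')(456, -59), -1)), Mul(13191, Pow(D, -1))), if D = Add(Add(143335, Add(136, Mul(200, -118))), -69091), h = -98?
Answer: Rational(-240552689, 3097580) ≈ -77.658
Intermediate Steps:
Function('g')(a, O) = Add(-126, Mul(2, O)) (Function('g')(a, O) = Add(Mul(2, O), -126) = Add(-126, Mul(2, O)))
D = 50780 (D = Add(Add(143335, Add(136, -23600)), -69091) = Add(Add(143335, -23464), -69091) = Add(119871, -69091) = 50780)
Add(Mul(Mul(h, Add(-38, -156)), Pow(Function('g')(456, -59), -1)), Mul(13191, Pow(D, -1))) = Add(Mul(Mul(-98, Add(-38, -156)), Pow(Add(-126, Mul(2, -59)), -1)), Mul(13191, Pow(50780, -1))) = Add(Mul(Mul(-98, -194), Pow(Add(-126, -118), -1)), Mul(13191, Rational(1, 50780))) = Add(Mul(19012, Pow(-244, -1)), Rational(13191, 50780)) = Add(Mul(19012, Rational(-1, 244)), Rational(13191, 50780)) = Add(Rational(-4753, 61), Rational(13191, 50780)) = Rational(-240552689, 3097580)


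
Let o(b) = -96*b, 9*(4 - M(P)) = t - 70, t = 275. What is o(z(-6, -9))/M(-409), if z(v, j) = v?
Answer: -5184/169 ≈ -30.675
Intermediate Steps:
M(P) = -169/9 (M(P) = 4 - (275 - 70)/9 = 4 - ⅑*205 = 4 - 205/9 = -169/9)
o(z(-6, -9))/M(-409) = (-96*(-6))/(-169/9) = 576*(-9/169) = -5184/169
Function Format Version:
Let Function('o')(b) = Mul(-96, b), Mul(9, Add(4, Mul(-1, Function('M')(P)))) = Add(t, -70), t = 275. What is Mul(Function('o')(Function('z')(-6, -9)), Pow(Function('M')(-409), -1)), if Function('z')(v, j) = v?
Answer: Rational(-5184, 169) ≈ -30.675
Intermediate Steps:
Function('M')(P) = Rational(-169, 9) (Function('M')(P) = Add(4, Mul(Rational(-1, 9), Add(275, -70))) = Add(4, Mul(Rational(-1, 9), 205)) = Add(4, Rational(-205, 9)) = Rational(-169, 9))
Mul(Function('o')(Function('z')(-6, -9)), Pow(Function('M')(-409), -1)) = Mul(Mul(-96, -6), Pow(Rational(-169, 9), -1)) = Mul(576, Rational(-9, 169)) = Rational(-5184, 169)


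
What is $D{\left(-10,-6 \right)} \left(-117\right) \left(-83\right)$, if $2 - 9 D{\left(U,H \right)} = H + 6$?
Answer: $2158$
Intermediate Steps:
$D{\left(U,H \right)} = - \frac{4}{9} - \frac{H}{9}$ ($D{\left(U,H \right)} = \frac{2}{9} - \frac{H + 6}{9} = \frac{2}{9} - \frac{6 + H}{9} = \frac{2}{9} - \left(\frac{2}{3} + \frac{H}{9}\right) = - \frac{4}{9} - \frac{H}{9}$)
$D{\left(-10,-6 \right)} \left(-117\right) \left(-83\right) = \left(- \frac{4}{9} - - \frac{2}{3}\right) \left(-117\right) \left(-83\right) = \left(- \frac{4}{9} + \frac{2}{3}\right) \left(-117\right) \left(-83\right) = \frac{2}{9} \left(-117\right) \left(-83\right) = \left(-26\right) \left(-83\right) = 2158$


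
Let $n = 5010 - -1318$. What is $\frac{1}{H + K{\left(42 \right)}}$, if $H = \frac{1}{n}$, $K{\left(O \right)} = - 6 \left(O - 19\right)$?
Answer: $- \frac{6328}{873263} \approx -0.0072464$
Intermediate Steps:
$K{\left(O \right)} = 114 - 6 O$ ($K{\left(O \right)} = - 6 \left(-19 + O\right) = 114 - 6 O$)
$n = 6328$ ($n = 5010 + 1318 = 6328$)
$H = \frac{1}{6328} \approx 0.00015803$
$\frac{1}{H + K{\left(42 \right)}} = \frac{1}{\frac{1}{6328} + \left(114 - 252\right)} = \frac{1}{\frac{1}{6328} - 138} = \frac{1}{- \frac{873263}{6328}} = - \frac{6328}{873263}$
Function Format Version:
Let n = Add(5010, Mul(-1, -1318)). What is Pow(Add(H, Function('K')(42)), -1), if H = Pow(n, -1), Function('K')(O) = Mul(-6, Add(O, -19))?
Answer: Rational(-6328, 873263) ≈ -0.0072464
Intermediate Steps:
Function('K')(O) = Add(114, Mul(-6, O)) (Function('K')(O) = Mul(-6, Add(-19, O)) = Add(114, Mul(-6, O)))
n = 6328 (n = Add(5010, 1318) = 6328)
H = Rational(1, 6328) (H = Pow(6328, -1) = Rational(1, 6328) ≈ 0.00015803)
Pow(Add(H, Function('K')(42)), -1) = Pow(Add(Rational(1, 6328), Add(114, Mul(-6, 42))), -1) = Pow(Add(Rational(1, 6328), Add(114, -252)), -1) = Pow(Add(Rational(1, 6328), -138), -1) = Pow(Rational(-873263, 6328), -1) = Rational(-6328, 873263)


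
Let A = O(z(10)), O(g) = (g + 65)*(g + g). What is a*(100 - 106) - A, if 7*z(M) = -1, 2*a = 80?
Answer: -10852/49 ≈ -221.47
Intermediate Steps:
a = 40 (a = (½)*80 = 40)
z(M) = -⅐ (z(M) = (⅐)*(-1) = -⅐)
O(g) = 2*g*(65 + g) (O(g) = (65 + g)*(2*g) = 2*g*(65 + g))
A = -908/49 (A = 2*(-⅐)*(65 - ⅐) = 2*(-⅐)*(454/7) = -908/49 ≈ -18.531)
a*(100 - 106) - A = 40*(100 - 106) - 1*(-908/49) = 40*(-6) + 908/49 = -240 + 908/49 = -10852/49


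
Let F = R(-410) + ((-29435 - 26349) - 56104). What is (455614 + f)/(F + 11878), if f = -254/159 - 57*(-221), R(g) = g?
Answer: -14889059/3193356 ≈ -4.6625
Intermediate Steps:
F = -112298 (F = -410 + ((-29435 - 26349) - 56104) = -410 + (-55784 - 56104) = -410 - 111888 = -112298)
f = 2002669/159 (f = -254*1/159 + 12597 = -254/159 + 12597 = 2002669/159 ≈ 12595.)
(455614 + f)/(F + 11878) = (455614 + 2002669/159)/(-112298 + 11878) = (74445295/159)/(-100420) = (74445295/159)*(-1/100420) = -14889059/3193356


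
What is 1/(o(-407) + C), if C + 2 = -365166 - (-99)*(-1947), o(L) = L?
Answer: -1/558328 ≈ -1.7911e-6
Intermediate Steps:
C = -557921 (C = -2 + (-365166 - (-99)*(-1947)) = -2 + (-365166 - 1*192753) = -2 + (-365166 - 192753) = -2 - 557919 = -557921)
1/(o(-407) + C) = 1/(-407 - 557921) = 1/(-558328) = -1/558328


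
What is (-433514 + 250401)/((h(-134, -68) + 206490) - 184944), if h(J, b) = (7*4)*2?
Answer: -26159/3086 ≈ -8.4767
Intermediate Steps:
h(J, b) = 56 (h(J, b) = 28*2 = 56)
(-433514 + 250401)/((h(-134, -68) + 206490) - 184944) = (-433514 + 250401)/((56 + 206490) - 184944) = -183113/(206546 - 184944) = -183113/21602 = -183113*1/21602 = -26159/3086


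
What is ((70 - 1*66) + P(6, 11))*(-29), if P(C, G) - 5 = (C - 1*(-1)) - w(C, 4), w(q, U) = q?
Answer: -290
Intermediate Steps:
P(C, G) = 6 (P(C, G) = 5 + ((C - 1*(-1)) - C) = 5 + ((C + 1) - C) = 5 + ((1 + C) - C) = 5 + 1 = 6)
((70 - 1*66) + P(6, 11))*(-29) = ((70 - 1*66) + 6)*(-29) = ((70 - 66) + 6)*(-29) = (4 + 6)*(-29) = 10*(-29) = -290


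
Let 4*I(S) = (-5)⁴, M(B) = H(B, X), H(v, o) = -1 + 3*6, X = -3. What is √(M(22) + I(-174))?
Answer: 3*√77/2 ≈ 13.162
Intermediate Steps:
H(v, o) = 17 (H(v, o) = -1 + 18 = 17)
M(B) = 17
I(S) = 625/4 (I(S) = (¼)*(-5)⁴ = (¼)*625 = 625/4)
√(M(22) + I(-174)) = √(17 + 625/4) = √(693/4) = 3*√77/2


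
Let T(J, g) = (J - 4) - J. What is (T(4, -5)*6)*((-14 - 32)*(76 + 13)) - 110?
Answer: 98146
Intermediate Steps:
T(J, g) = -4 (T(J, g) = (-4 + J) - J = -4)
(T(4, -5)*6)*((-14 - 32)*(76 + 13)) - 110 = (-4*6)*((-14 - 32)*(76 + 13)) - 110 = -(-1104)*89 - 110 = -24*(-4094) - 110 = 98256 - 110 = 98146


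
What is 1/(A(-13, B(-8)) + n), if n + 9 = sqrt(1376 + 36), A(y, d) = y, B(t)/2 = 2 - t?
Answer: 11/464 + sqrt(353)/464 ≈ 0.064199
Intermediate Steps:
B(t) = 4 - 2*t (B(t) = 2*(2 - t) = 4 - 2*t)
n = -9 + 2*sqrt(353) (n = -9 + sqrt(1376 + 36) = -9 + sqrt(1412) = -9 + 2*sqrt(353) ≈ 28.577)
1/(A(-13, B(-8)) + n) = 1/(-13 + (-9 + 2*sqrt(353))) = 1/(-22 + 2*sqrt(353))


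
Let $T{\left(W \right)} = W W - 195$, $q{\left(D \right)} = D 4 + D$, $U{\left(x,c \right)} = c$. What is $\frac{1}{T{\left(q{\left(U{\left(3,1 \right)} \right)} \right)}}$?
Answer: $- \frac{1}{170} \approx -0.0058824$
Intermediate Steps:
$q{\left(D \right)} = 5 D$ ($q{\left(D \right)} = 4 D + D = 5 D$)
$T{\left(W \right)} = -195 + W^{2}$ ($T{\left(W \right)} = W^{2} - 195 = -195 + W^{2}$)
$\frac{1}{T{\left(q{\left(U{\left(3,1 \right)} \right)} \right)}} = \frac{1}{-195 + \left(5 \cdot 1\right)^{2}} = \frac{1}{-195 + 5^{2}} = \frac{1}{-195 + 25} = \frac{1}{-170} = - \frac{1}{170}$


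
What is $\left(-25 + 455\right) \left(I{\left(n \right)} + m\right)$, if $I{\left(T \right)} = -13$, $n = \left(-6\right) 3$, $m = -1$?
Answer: $-6020$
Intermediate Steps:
$n = -18$
$\left(-25 + 455\right) \left(I{\left(n \right)} + m\right) = \left(-25 + 455\right) \left(-13 - 1\right) = 430 \left(-14\right) = -6020$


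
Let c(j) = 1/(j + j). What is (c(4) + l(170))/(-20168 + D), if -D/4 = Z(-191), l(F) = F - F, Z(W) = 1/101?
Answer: -101/16295776 ≈ -6.1979e-6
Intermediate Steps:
Z(W) = 1/101
c(j) = 1/(2*j)
l(F) = 0
D = -4/101 (D = -4*1/101 = -4/101 ≈ -0.039604)
(c(4) + l(170))/(-20168 + D) = ((½)/4 + 0)/(-20168 - 4/101) = ((½)*(¼) + 0)/(-2036972/101) = (⅛ + 0)*(-101/2036972) = (⅛)*(-101/2036972) = -101/16295776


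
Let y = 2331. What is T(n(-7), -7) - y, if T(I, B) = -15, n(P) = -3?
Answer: -2346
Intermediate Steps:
T(n(-7), -7) - y = -15 - 1*2331 = -15 - 2331 = -2346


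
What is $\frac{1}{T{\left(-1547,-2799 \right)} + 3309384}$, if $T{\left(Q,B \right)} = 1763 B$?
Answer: $- \frac{1}{1625253} \approx -6.1529 \cdot 10^{-7}$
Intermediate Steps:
$\frac{1}{T{\left(-1547,-2799 \right)} + 3309384} = \frac{1}{1763 \left(-2799\right) + 3309384} = \frac{1}{-4934637 + 3309384} = \frac{1}{-1625253} = - \frac{1}{1625253}$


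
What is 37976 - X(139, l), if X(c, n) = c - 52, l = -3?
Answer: 37889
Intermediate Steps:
X(c, n) = -52 + c
37976 - X(139, l) = 37976 - (-52 + 139) = 37976 - 1*87 = 37976 - 87 = 37889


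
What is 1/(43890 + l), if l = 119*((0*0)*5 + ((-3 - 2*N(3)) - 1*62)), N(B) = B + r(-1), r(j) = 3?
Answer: 1/34727 ≈ 2.8796e-5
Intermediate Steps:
N(B) = 3 + B (N(B) = B + 3 = 3 + B)
l = -9163 (l = 119*((0*0)*5 + ((-3 - 2*(3 + 3)) - 1*62)) = 119*(0*5 + ((-3 - 2*6) - 62)) = 119*(0 + ((-3 - 12) - 62)) = 119*(0 + (-15 - 62)) = 119*(0 - 77) = 119*(-77) = -9163)
1/(43890 + l) = 1/(43890 - 9163) = 1/34727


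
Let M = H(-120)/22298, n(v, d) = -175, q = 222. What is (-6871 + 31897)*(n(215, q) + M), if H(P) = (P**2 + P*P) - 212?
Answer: -48469881306/11149 ≈ -4.3475e+6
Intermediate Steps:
H(P) = -212 + 2*P**2 (H(P) = (P**2 + P**2) - 212 = 2*P**2 - 212 = -212 + 2*P**2)
M = 14294/11149 (M = (-212 + 2*(-120)**2)/22298 = (-212 + 2*14400)*(1/22298) = (-212 + 28800)*(1/22298) = 28588*(1/22298) = 14294/11149 ≈ 1.2821)
(-6871 + 31897)*(n(215, q) + M) = (-6871 + 31897)*(-175 + 14294/11149) = 25026*(-1936781/11149) = -48469881306/11149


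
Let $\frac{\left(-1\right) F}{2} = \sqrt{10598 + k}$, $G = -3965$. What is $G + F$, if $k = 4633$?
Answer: $-3965 - 2 \sqrt{15231} \approx -4211.8$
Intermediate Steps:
$F = - 2 \sqrt{15231}$ ($F = - 2 \sqrt{10598 + 4633} = - 2 \sqrt{15231} \approx -246.83$)
$G + F = -3965 - 2 \sqrt{15231}$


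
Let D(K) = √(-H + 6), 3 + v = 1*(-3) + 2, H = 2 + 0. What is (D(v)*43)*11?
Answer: 946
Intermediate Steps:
H = 2
v = -4 (v = -3 + (1*(-3) + 2) = -3 + (-3 + 2) = -3 - 1 = -4)
D(K) = 2 (D(K) = √(-1*2 + 6) = √(-2 + 6) = √4 = 2)
(D(v)*43)*11 = (2*43)*11 = 86*11 = 946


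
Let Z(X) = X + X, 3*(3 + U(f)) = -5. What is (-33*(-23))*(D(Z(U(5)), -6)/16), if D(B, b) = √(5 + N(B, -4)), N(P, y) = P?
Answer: 253*I*√39/16 ≈ 98.749*I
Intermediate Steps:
U(f) = -14/3 (U(f) = -3 + (⅓)*(-5) = -3 - 5/3 = -14/3)
Z(X) = 2*X
D(B, b) = √(5 + B)
(-33*(-23))*(D(Z(U(5)), -6)/16) = (-33*(-23))*(√(5 + 2*(-14/3))/16) = 759*(√(5 - 28/3)*(1/16)) = 759*(√(-13/3)*(1/16)) = 759*((I*√39/3)*(1/16)) = 759*(I*√39/48) = 253*I*√39/16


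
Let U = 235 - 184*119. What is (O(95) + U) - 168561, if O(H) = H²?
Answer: -181197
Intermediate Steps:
U = -21661 (U = 235 - 21896 = -21661)
(O(95) + U) - 168561 = (95² - 21661) - 168561 = (9025 - 21661) - 168561 = -12636 - 168561 = -181197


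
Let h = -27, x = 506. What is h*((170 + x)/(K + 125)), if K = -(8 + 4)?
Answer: -18252/113 ≈ -161.52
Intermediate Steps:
K = -12 (K = -1*12 = -12)
h*((170 + x)/(K + 125)) = -27*(170 + 506)/(-12 + 125) = -18252/113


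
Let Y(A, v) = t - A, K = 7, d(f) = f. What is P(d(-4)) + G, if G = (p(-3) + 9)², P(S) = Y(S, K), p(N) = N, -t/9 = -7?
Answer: 103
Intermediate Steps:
t = 63 (t = -9*(-7) = 63)
Y(A, v) = 63 - A
P(S) = 63 - S
G = 36 (G = (-3 + 9)² = 6² = 36)
P(d(-4)) + G = (63 - 1*(-4)) + 36 = (63 + 4) + 36 = 67 + 36 = 103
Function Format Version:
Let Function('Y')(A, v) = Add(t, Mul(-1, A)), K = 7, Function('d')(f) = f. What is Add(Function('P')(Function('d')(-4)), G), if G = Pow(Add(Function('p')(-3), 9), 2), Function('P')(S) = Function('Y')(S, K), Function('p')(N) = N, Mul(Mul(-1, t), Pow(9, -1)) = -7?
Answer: 103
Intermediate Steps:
t = 63 (t = Mul(-9, -7) = 63)
Function('Y')(A, v) = Add(63, Mul(-1, A))
Function('P')(S) = Add(63, Mul(-1, S))
G = 36 (G = Pow(Add(-3, 9), 2) = Pow(6, 2) = 36)
Add(Function('P')(Function('d')(-4)), G) = Add(Add(63, Mul(-1, -4)), 36) = Add(Add(63, 4), 36) = Add(67, 36) = 103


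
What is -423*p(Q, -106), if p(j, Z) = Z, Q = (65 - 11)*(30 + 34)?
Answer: 44838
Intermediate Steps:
Q = 3456 (Q = 54*64 = 3456)
-423*p(Q, -106) = -423*(-106) = 44838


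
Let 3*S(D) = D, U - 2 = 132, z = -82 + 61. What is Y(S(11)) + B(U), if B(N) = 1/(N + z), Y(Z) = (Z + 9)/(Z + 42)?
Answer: 4431/15481 ≈ 0.28622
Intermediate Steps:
z = -21
U = 134 (U = 2 + 132 = 134)
S(D) = D/3
Y(Z) = (9 + Z)/(42 + Z)
B(N) = 1/(-21 + N) (B(N) = 1/(N - 21) = 1/(-21 + N))
Y(S(11)) + B(U) = (9 + (1/3)*11)/(42 + (1/3)*11) + 1/(-21 + 134) = (9 + 11/3)/(42 + 11/3) + 1/113 = (38/3)/(137/3) + 1/113 = (3/137)*(38/3) + 1/113 = 38/137 + 1/113 = 4431/15481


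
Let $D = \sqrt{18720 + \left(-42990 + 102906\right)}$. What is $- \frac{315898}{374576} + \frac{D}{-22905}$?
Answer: $- \frac{157949}{187288} - \frac{2 \sqrt{19659}}{22905} \approx -0.85559$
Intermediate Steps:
$D = 2 \sqrt{19659}$ ($D = \sqrt{18720 + 59916} = \sqrt{78636} = 2 \sqrt{19659} \approx 280.42$)
$- \frac{315898}{374576} + \frac{D}{-22905} = - \frac{315898}{374576} + \frac{2 \sqrt{19659}}{-22905} = \left(-315898\right) \frac{1}{374576} + 2 \sqrt{19659} \left(- \frac{1}{22905}\right) = - \frac{157949}{187288} - \frac{2 \sqrt{19659}}{22905}$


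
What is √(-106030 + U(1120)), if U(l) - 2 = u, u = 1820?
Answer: 4*I*√6513 ≈ 322.81*I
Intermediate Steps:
U(l) = 1822 (U(l) = 2 + 1820 = 1822)
√(-106030 + U(1120)) = √(-106030 + 1822) = √(-104208) = 4*I*√6513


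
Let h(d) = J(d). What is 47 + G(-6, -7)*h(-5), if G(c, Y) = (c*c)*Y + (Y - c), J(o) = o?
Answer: 1312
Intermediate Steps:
h(d) = d
G(c, Y) = Y - c + Y*c² (G(c, Y) = c²*Y + (Y - c) = Y*c² + (Y - c) = Y - c + Y*c²)
47 + G(-6, -7)*h(-5) = 47 + (-7 - 1*(-6) - 7*(-6)²)*(-5) = 47 + (-7 + 6 - 7*36)*(-5) = 47 + (-7 + 6 - 252)*(-5) = 47 - 253*(-5) = 47 + 1265 = 1312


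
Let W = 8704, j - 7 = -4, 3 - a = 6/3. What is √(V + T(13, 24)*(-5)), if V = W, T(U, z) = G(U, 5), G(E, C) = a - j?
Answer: √8714 ≈ 93.349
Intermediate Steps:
a = 1 (a = 3 - 6/3 = 3 - 1*2 = 3 - 2 = 1)
j = 3 (j = 7 - 4 = 3)
G(E, C) = -2 (G(E, C) = 1 - 1*3 = 1 - 3 = -2)
T(U, z) = -2
V = 8704
√(V + T(13, 24)*(-5)) = √(8704 - 2*(-5)) = √(8704 + 10) = √8714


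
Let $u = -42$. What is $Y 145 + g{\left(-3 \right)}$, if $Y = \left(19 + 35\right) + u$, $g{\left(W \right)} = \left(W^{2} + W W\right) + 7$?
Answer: $1765$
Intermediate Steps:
$g{\left(W \right)} = 7 + 2 W^{2}$ ($g{\left(W \right)} = \left(W^{2} + W^{2}\right) + 7 = 2 W^{2} + 7 = 7 + 2 W^{2}$)
$Y = 12$ ($Y = \left(19 + 35\right) - 42 = 54 - 42 = 12$)
$Y 145 + g{\left(-3 \right)} = 12 \cdot 145 + \left(7 + 2 \left(-3\right)^{2}\right) = 1740 + \left(7 + 2 \cdot 9\right) = 1740 + \left(7 + 18\right) = 1740 + 25 = 1765$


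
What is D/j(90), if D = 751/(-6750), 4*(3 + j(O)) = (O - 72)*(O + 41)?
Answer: -751/3958875 ≈ -0.00018970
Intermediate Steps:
j(O) = -3 + (-72 + O)*(41 + O)/4 (j(O) = -3 + ((O - 72)*(O + 41))/4 = -3 + ((-72 + O)*(41 + O))/4 = -3 + (-72 + O)*(41 + O)/4)
D = -751/6750 (D = 751*(-1/6750) = -751/6750 ≈ -0.11126)
D/j(90) = -751/(6750*(-741 - 31/4*90 + (¼)*90²)) = -751/(6750*(-741 - 1395/2 + (¼)*8100)) = -751/(6750*(-741 - 1395/2 + 2025)) = -751/(6750*1173/2) = -751/6750*2/1173 = -751/3958875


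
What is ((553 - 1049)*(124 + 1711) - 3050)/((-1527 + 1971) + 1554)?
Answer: -456605/999 ≈ -457.06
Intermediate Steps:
((553 - 1049)*(124 + 1711) - 3050)/((-1527 + 1971) + 1554) = (-496*1835 - 3050)/(444 + 1554) = (-910160 - 3050)/1998 = -913210*1/1998 = -456605/999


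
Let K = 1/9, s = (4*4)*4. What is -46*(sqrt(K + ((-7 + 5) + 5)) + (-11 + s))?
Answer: -2438 - 92*sqrt(7)/3 ≈ -2519.1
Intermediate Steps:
s = 64 (s = 16*4 = 64)
K = 1/9 ≈ 0.11111
-46*(sqrt(K + ((-7 + 5) + 5)) + (-11 + s)) = -46*(sqrt(1/9 + ((-7 + 5) + 5)) + (-11 + 64)) = -46*(sqrt(1/9 + (-2 + 5)) + 53) = -46*(sqrt(1/9 + 3) + 53) = -46*(sqrt(28/9) + 53) = -46*(2*sqrt(7)/3 + 53) = -46*(53 + 2*sqrt(7)/3) = -2438 - 92*sqrt(7)/3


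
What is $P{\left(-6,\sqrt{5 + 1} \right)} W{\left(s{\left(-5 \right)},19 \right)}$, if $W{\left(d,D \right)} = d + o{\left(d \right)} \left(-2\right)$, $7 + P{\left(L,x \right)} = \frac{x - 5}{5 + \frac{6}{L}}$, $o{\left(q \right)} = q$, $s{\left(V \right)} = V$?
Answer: $- \frac{165}{4} + \frac{5 \sqrt{6}}{4} \approx -38.188$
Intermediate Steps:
$P{\left(L,x \right)} = -7 + \frac{-5 + x}{5 + \frac{6}{L}}$ ($P{\left(L,x \right)} = -7 + \frac{x - 5}{5 + \frac{6}{L}} = -7 + \frac{-5 + x}{5 + \frac{6}{L}}$)
$W{\left(d,D \right)} = - d$ ($W{\left(d,D \right)} = d + d \left(-2\right) = d - 2 d = - d$)
$P{\left(-6,\sqrt{5 + 1} \right)} W{\left(s{\left(-5 \right)},19 \right)} = \frac{-42 - -240 - 6 \sqrt{5 + 1}}{6 + 5 \left(-6\right)} \left(\left(-1\right) \left(-5\right)\right) = \frac{-42 + 240 - 6 \sqrt{6}}{6 - 30} \cdot 5 = \frac{198 - 6 \sqrt{6}}{-24} \cdot 5 = - \frac{198 - 6 \sqrt{6}}{24} \cdot 5 = \left(- \frac{33}{4} + \frac{\sqrt{6}}{4}\right) 5 = - \frac{165}{4} + \frac{5 \sqrt{6}}{4}$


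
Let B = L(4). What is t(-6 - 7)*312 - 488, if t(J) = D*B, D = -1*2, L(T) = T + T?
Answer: -5480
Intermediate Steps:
L(T) = 2*T
D = -2
B = 8 (B = 2*4 = 8)
t(J) = -16 (t(J) = -2*8 = -16)
t(-6 - 7)*312 - 488 = -16*312 - 488 = -4992 - 488 = -5480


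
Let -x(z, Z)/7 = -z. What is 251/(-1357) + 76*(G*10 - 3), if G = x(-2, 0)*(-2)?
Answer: 28567313/1357 ≈ 21052.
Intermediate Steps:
x(z, Z) = 7*z (x(z, Z) = -(-7)*z = 7*z)
G = 28 (G = (7*(-2))*(-2) = -14*(-2) = 28)
251/(-1357) + 76*(G*10 - 3) = 251/(-1357) + 76*(28*10 - 3) = 251*(-1/1357) + 76*(280 - 3) = -251/1357 + 76*277 = -251/1357 + 21052 = 28567313/1357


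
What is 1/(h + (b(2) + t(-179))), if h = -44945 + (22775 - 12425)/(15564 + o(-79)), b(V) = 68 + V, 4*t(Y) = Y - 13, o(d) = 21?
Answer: -1039/46674307 ≈ -2.2261e-5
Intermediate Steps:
t(Y) = -13/4 + Y/4 (t(Y) = (Y - 13)/4 = (-13 + Y)/4 = -13/4 + Y/4)
h = -46697165/1039 (h = -44945 + (22775 - 12425)/(15564 + 21) = -44945 + 10350/15585 = -44945 + 10350*(1/15585) = -44945 + 690/1039 = -46697165/1039 ≈ -44944.)
1/(h + (b(2) + t(-179))) = 1/(-46697165/1039 + ((68 + 2) + (-13/4 + (¼)*(-179)))) = 1/(-46697165/1039 + (70 + (-13/4 - 179/4))) = 1/(-46697165/1039 + (70 - 48)) = 1/(-46697165/1039 + 22) = 1/(-46674307/1039) = -1039/46674307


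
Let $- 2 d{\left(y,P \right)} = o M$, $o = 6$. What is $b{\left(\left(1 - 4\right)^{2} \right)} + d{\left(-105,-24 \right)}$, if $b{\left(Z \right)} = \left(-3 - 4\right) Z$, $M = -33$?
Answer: $36$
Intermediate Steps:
$d{\left(y,P \right)} = 99$ ($d{\left(y,P \right)} = - \frac{6 \left(-33\right)}{2} = \left(- \frac{1}{2}\right) \left(-198\right) = 99$)
$b{\left(Z \right)} = - 7 Z$
$b{\left(\left(1 - 4\right)^{2} \right)} + d{\left(-105,-24 \right)} = - 7 \left(1 - 4\right)^{2} + 99 = - 7 \left(-3\right)^{2} + 99 = \left(-7\right) 9 + 99 = -63 + 99 = 36$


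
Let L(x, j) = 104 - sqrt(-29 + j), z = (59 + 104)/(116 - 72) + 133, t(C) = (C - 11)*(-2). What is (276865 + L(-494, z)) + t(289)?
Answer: 276413 - sqrt(52129)/22 ≈ 2.7640e+5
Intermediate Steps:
t(C) = 22 - 2*C (t(C) = (-11 + C)*(-2) = 22 - 2*C)
z = 6015/44 (z = 163/44 + 133 = 6015/44 ≈ 136.70)
(276865 + L(-494, z)) + t(289) = (276865 + (104 - sqrt(-29 + 6015/44))) + (22 - 2*289) = (276865 + (104 - sqrt(4739/44))) + (22 - 578) = (276865 + (104 - sqrt(52129)/22)) - 556 = (276969 - sqrt(52129)/22) - 556 = 276413 - sqrt(52129)/22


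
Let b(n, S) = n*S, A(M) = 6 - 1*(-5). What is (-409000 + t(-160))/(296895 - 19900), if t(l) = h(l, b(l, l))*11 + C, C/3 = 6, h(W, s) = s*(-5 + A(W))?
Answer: 1280618/276995 ≈ 4.6233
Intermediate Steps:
A(M) = 11 (A(M) = 6 + 5 = 11)
b(n, S) = S*n
h(W, s) = 6*s (h(W, s) = s*(-5 + 11) = s*6 = 6*s)
C = 18 (C = 3*6 = 18)
t(l) = 18 + 66*l**2 (t(l) = (6*(l*l))*11 + 18 = (6*l**2)*11 + 18 = 66*l**2 + 18 = 18 + 66*l**2)
(-409000 + t(-160))/(296895 - 19900) = (-409000 + (18 + 66*(-160)**2))/(296895 - 19900) = (-409000 + (18 + 66*25600))/276995 = (-409000 + (18 + 1689600))*(1/276995) = (-409000 + 1689618)*(1/276995) = 1280618*(1/276995) = 1280618/276995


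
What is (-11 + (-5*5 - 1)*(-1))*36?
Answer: 540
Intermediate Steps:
(-11 + (-5*5 - 1)*(-1))*36 = (-11 + (-25 - 1)*(-1))*36 = (-11 - 26*(-1))*36 = (-11 + 26)*36 = 15*36 = 540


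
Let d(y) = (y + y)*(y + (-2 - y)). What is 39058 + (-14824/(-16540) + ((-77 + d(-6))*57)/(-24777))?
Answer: 1333903162769/34150965 ≈ 39059.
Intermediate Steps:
d(y) = -4*y (d(y) = (2*y)*(-2) = -4*y)
39058 + (-14824/(-16540) + ((-77 + d(-6))*57)/(-24777)) = 39058 + (-14824/(-16540) + ((-77 - 4*(-6))*57)/(-24777)) = 39058 + (-14824*(-1/16540) + ((-77 + 24)*57)*(-1/24777)) = 39058 + (3706/4135 - 53*57*(-1/24777)) = 39058 + (3706/4135 - 3021*(-1/24777)) = 39058 + (3706/4135 + 1007/8259) = 39058 + 34771799/34150965 = 1333903162769/34150965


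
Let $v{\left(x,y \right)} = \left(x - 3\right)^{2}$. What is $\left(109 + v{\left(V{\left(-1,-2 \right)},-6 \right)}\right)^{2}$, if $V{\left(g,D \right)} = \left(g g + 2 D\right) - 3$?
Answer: $36100$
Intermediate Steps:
$V{\left(g,D \right)} = -3 + g^{2} + 2 D$ ($V{\left(g,D \right)} = \left(g^{2} + 2 D\right) - 3 = -3 + g^{2} + 2 D$)
$v{\left(x,y \right)} = \left(-3 + x\right)^{2}$
$\left(109 + v{\left(V{\left(-1,-2 \right)},-6 \right)}\right)^{2} = \left(109 + \left(-3 + \left(-3 + \left(-1\right)^{2} + 2 \left(-2\right)\right)\right)^{2}\right)^{2} = \left(109 + \left(-3 - 6\right)^{2}\right)^{2} = \left(109 + \left(-9\right)^{2}\right)^{2} = \left(109 + 81\right)^{2} = 190^{2} = 36100$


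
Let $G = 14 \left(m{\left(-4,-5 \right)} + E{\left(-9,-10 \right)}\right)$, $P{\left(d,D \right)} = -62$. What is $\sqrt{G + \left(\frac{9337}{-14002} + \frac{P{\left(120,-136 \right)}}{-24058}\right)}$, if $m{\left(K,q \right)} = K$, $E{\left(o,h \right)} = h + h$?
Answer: $\frac{i \sqrt{9550722045771621542}}{168430058} \approx 18.348 i$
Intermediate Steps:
$E{\left(o,h \right)} = 2 h$
$G = -336$ ($G = 14 \left(-4 + 2 \left(-10\right)\right) = 14 \left(-4 - 20\right) = 14 \left(-24\right) = -336$)
$\sqrt{G + \left(\frac{9337}{-14002} + \frac{P{\left(120,-136 \right)}}{-24058}\right)} = \sqrt{-336 + \left(\frac{9337}{-14002} - \frac{62}{-24058}\right)} = \sqrt{-336 + \left(9337 \left(- \frac{1}{14002}\right) - - \frac{31}{12029}\right)} = \sqrt{-336 + \left(- \frac{9337}{14002} + \frac{31}{12029}\right)} = \sqrt{-336 - \frac{111880711}{168430058}} = \sqrt{- \frac{56704380199}{168430058}} = \frac{i \sqrt{9550722045771621542}}{168430058}$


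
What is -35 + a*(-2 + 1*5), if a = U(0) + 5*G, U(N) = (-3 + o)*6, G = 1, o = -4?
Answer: -146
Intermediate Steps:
U(N) = -42 (U(N) = (-3 - 4)*6 = -7*6 = -42)
a = -37 (a = -42 + 5*1 = -42 + 5 = -37)
-35 + a*(-2 + 1*5) = -35 - 37*(-2 + 1*5) = -35 - 37*(-2 + 5) = -35 - 37*3 = -35 - 111 = -146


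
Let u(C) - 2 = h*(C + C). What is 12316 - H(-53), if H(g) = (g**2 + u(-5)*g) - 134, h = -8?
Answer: 13987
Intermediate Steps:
u(C) = 2 - 16*C (u(C) = 2 - 8*(C + C) = 2 - 16*C)
H(g) = -134 + g**2 + 82*g (H(g) = (g**2 + (2 - 16*(-5))*g) - 134 = (g**2 + (2 + 80)*g) - 134 = (g**2 + 82*g) - 134 = -134 + g**2 + 82*g)
12316 - H(-53) = 12316 - (-134 + (-53)**2 + 82*(-53)) = 12316 - (-134 + 2809 - 4346) = 12316 - 1*(-1671) = 12316 + 1671 = 13987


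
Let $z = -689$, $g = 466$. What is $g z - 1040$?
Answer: $-322114$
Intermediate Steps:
$g z - 1040 = 466 \left(-689\right) - 1040 = -321074 - 1040 = -322114$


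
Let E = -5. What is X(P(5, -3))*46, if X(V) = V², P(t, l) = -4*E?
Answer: 18400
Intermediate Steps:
P(t, l) = 20 (P(t, l) = -4*(-5) = 20)
X(P(5, -3))*46 = 20²*46 = 400*46 = 18400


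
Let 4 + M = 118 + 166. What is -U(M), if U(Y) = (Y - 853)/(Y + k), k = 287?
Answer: 191/189 ≈ 1.0106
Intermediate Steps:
M = 280 (M = -4 + (118 + 166) = -4 + 284 = 280)
U(Y) = (-853 + Y)/(287 + Y) (U(Y) = (Y - 853)/(Y + 287) = (-853 + Y)/(287 + Y))
-U(M) = -(-853 + 280)/(287 + 280) = -(-573)/567 = -1*(-191/189) = 191/189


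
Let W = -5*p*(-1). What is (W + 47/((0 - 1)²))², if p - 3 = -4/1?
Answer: 1764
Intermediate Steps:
p = -1 (p = 3 - 4/1 = 3 - 4*1 = 3 - 4 = -1)
W = -5 (W = -5*(-1)*(-1) = 5*(-1) = -5)
(W + 47/((0 - 1)²))² = (-5 + 47/((0 - 1)²))² = (-5 + 47/((-1)²))² = (-5 + 47/1)² = (-5 + 47*1)² = (-5 + 47)² = 42² = 1764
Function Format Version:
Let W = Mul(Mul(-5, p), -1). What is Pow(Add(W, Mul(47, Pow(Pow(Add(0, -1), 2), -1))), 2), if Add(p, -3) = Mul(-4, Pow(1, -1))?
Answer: 1764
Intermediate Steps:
p = -1 (p = Add(3, Mul(-4, Pow(1, -1))) = Add(3, Mul(-4, 1)) = Add(3, -4) = -1)
W = -5 (W = Mul(Mul(-5, -1), -1) = Mul(5, -1) = -5)
Pow(Add(W, Mul(47, Pow(Pow(Add(0, -1), 2), -1))), 2) = Pow(Add(-5, Mul(47, Pow(Pow(Add(0, -1), 2), -1))), 2) = Pow(Add(-5, Mul(47, Pow(Pow(-1, 2), -1))), 2) = Pow(Add(-5, Mul(47, Pow(1, -1))), 2) = Pow(Add(-5, Mul(47, 1)), 2) = Pow(Add(-5, 47), 2) = Pow(42, 2) = 1764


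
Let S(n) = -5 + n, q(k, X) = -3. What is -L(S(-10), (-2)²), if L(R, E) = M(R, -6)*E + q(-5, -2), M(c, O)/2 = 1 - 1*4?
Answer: 27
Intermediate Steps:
M(c, O) = -6 (M(c, O) = 2*(1 - 1*4) = 2*(1 - 4) = 2*(-3) = -6)
L(R, E) = -3 - 6*E (L(R, E) = -6*E - 3 = -3 - 6*E)
-L(S(-10), (-2)²) = -(-3 - 6*(-2)²) = -(-3 - 6*4) = -(-3 - 24) = -1*(-27) = 27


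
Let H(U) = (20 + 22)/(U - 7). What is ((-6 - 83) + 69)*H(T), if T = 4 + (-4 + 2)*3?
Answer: 280/3 ≈ 93.333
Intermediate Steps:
T = -2 (T = 4 - 2*3 = 4 - 6 = -2)
H(U) = 42/(-7 + U)
((-6 - 83) + 69)*H(T) = ((-6 - 83) + 69)*(42/(-7 - 2)) = (-89 + 69)*(42/(-9)) = -840*(-1)/9 = -20*(-14/3) = 280/3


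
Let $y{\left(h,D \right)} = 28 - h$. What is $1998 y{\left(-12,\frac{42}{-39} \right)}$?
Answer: $79920$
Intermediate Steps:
$1998 y{\left(-12,\frac{42}{-39} \right)} = 1998 \left(28 - -12\right) = 1998 \left(28 + 12\right) = 1998 \cdot 40 = 79920$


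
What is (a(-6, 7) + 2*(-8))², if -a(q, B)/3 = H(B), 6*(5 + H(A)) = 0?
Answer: 1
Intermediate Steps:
H(A) = -5 (H(A) = -5 + (⅙)*0 = -5 + 0 = -5)
a(q, B) = 15 (a(q, B) = -3*(-5) = 15)
(a(-6, 7) + 2*(-8))² = (15 + 2*(-8))² = (15 - 16)² = (-1)² = 1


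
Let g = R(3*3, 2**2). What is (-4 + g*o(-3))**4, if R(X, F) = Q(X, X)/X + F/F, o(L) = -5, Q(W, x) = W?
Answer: 38416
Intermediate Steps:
R(X, F) = 2 (R(X, F) = X/X + F/F = 1 + 1 = 2)
g = 2
(-4 + g*o(-3))**4 = (-4 + 2*(-5))**4 = (-4 - 10)**4 = (-14)**4 = 38416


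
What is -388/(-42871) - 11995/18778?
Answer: -506951781/805031638 ≈ -0.62973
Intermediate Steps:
-388/(-42871) - 11995/18778 = -388*(-1/42871) - 11995*1/18778 = 388/42871 - 11995/18778 = -506951781/805031638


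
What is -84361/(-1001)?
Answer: 84361/1001 ≈ 84.277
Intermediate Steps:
-84361/(-1001) = -84361*(-1)/1001 = -1*(-84361/1001) = 84361/1001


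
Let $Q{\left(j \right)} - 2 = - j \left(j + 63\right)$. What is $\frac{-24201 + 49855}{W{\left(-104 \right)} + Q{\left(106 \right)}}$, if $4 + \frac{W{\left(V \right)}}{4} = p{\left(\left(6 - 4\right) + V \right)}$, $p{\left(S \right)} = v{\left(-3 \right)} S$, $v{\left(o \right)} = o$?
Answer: $- \frac{12827}{8352} \approx -1.5358$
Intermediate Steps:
$p{\left(S \right)} = - 3 S$
$Q{\left(j \right)} = 2 - j \left(63 + j\right)$ ($Q{\left(j \right)} = 2 - j \left(j + 63\right) = 2 - j \left(63 + j\right)$)
$W{\left(V \right)} = -40 - 12 V$ ($W{\left(V \right)} = -16 + 4 \left(- 3 \left(\left(6 - 4\right) + V\right)\right) = -16 + 4 \left(- 3 \left(2 + V\right)\right) = -16 + 4 \left(-6 - 3 V\right) = -16 - \left(24 + 12 V\right) = -40 - 12 V$)
$\frac{-24201 + 49855}{W{\left(-104 \right)} + Q{\left(106 \right)}} = \frac{-24201 + 49855}{\left(-40 - -1248\right) - 17912} = \frac{25654}{\left(-40 + 1248\right) - 17912} = \frac{25654}{1208 - 17912} = \frac{25654}{-16704} = 25654 \left(- \frac{1}{16704}\right) = - \frac{12827}{8352}$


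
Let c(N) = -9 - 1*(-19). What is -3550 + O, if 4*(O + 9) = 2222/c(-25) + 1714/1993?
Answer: -139638947/39860 ≈ -3503.2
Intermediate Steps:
c(N) = 10 (c(N) = -9 + 19 = 10)
O = 1864053/39860 (O = -9 + (2222/10 + 1714/1993)/4 = -9 + (2222*(⅒) + 1714*(1/1993))/4 = -9 + (1111/5 + 1714/1993)/4 = -9 + (¼)*(2222793/9965) = -9 + 2222793/39860 = 1864053/39860 ≈ 46.765)
-3550 + O = -3550 + 1864053/39860 = -139638947/39860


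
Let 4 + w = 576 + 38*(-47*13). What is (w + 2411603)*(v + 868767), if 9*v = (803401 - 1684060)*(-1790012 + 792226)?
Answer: 233246358159270921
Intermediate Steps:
v = 97634357886 (v = ((803401 - 1684060)*(-1790012 + 792226))/9 = (-880659*(-997786))/9 = (⅑)*878709220974 = 97634357886)
w = -22646 (w = -4 + (576 + 38*(-47*13)) = -4 + (576 + 38*(-611)) = -4 + (576 - 23218) = -4 - 22642 = -22646)
(w + 2411603)*(v + 868767) = (-22646 + 2411603)*(97634357886 + 868767) = 2388957*97635226653 = 233246358159270921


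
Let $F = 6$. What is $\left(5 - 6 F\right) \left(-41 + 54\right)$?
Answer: $-403$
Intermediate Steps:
$\left(5 - 6 F\right) \left(-41 + 54\right) = \left(5 - 36\right) \left(-41 + 54\right) = \left(5 - 36\right) 13 = \left(-31\right) 13 = -403$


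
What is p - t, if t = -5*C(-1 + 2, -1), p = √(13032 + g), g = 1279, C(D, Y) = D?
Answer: 5 + √14311 ≈ 124.63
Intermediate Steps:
p = √14311 (p = √(13032 + 1279) = √14311 ≈ 119.63)
t = -5 (t = -5*(-1 + 2) = -5*1 = -5)
p - t = √14311 - 1*(-5) = √14311 + 5 = 5 + √14311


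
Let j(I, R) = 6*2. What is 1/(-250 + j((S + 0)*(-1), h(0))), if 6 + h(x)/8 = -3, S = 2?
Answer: -1/238 ≈ -0.0042017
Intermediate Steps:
h(x) = -72 (h(x) = -48 + 8*(-3) = -48 - 24 = -72)
j(I, R) = 12
1/(-250 + j((S + 0)*(-1), h(0))) = 1/(-250 + 12) = 1/(-238) = -1/238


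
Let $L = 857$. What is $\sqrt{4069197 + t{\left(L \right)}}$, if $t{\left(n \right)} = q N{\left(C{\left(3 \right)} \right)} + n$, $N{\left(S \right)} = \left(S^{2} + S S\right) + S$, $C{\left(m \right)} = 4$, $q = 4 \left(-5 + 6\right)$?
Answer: $121 \sqrt{278} \approx 2017.5$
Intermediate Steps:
$q = 4$ ($q = 4 \cdot 1 = 4$)
$N{\left(S \right)} = S + 2 S^{2}$ ($N{\left(S \right)} = \left(S^{2} + S^{2}\right) + S = 2 S^{2} + S = S + 2 S^{2}$)
$t{\left(n \right)} = 144 + n$ ($t{\left(n \right)} = 4 \cdot 4 \left(1 + 2 \cdot 4\right) + n = 4 \cdot 4 \left(1 + 8\right) + n = 4 \cdot 4 \cdot 9 + n = 4 \cdot 36 + n = 144 + n$)
$\sqrt{4069197 + t{\left(L \right)}} = \sqrt{4069197 + \left(144 + 857\right)} = \sqrt{4069197 + 1001} = \sqrt{4070198} = 121 \sqrt{278}$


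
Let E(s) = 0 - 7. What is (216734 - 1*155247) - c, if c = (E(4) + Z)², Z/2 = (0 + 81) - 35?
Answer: 54262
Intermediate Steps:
E(s) = -7
Z = 92 (Z = 2*((0 + 81) - 35) = 2*(81 - 35) = 2*46 = 92)
c = 7225 (c = (-7 + 92)² = 85² = 7225)
(216734 - 1*155247) - c = (216734 - 1*155247) - 1*7225 = (216734 - 155247) - 7225 = 61487 - 7225 = 54262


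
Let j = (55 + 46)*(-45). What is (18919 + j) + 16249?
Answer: 30623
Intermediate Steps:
j = -4545 (j = 101*(-45) = -4545)
(18919 + j) + 16249 = (18919 - 4545) + 16249 = 14374 + 16249 = 30623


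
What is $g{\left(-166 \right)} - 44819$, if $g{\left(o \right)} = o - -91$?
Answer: $-44894$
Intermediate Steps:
$g{\left(o \right)} = 91 + o$ ($g{\left(o \right)} = o + 91 = 91 + o$)
$g{\left(-166 \right)} - 44819 = \left(91 - 166\right) - 44819 = -75 - 44819 = -44894$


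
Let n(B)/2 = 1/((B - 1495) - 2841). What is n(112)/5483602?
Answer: -1/11581367424 ≈ -8.6346e-11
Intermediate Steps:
n(B) = 2/(-4336 + B) (n(B) = 2/((B - 1495) - 2841) = 2/((-1495 + B) - 2841) = 2/(-4336 + B))
n(112)/5483602 = (2/(-4336 + 112))/5483602 = (2/(-4224))*(1/5483602) = (2*(-1/4224))*(1/5483602) = -1/2112*1/5483602 = -1/11581367424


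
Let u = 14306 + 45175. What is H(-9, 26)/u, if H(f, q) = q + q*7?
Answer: 208/59481 ≈ 0.0034969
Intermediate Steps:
H(f, q) = 8*q (H(f, q) = q + 7*q = 8*q)
u = 59481
H(-9, 26)/u = (8*26)/59481 = 208*(1/59481) = 208/59481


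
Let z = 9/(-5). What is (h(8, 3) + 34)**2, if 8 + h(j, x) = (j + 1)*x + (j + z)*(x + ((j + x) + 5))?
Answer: 729316/25 ≈ 29173.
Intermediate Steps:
z = -9/5 (z = 9*(-1/5) = -9/5 ≈ -1.8000)
h(j, x) = -8 + x*(1 + j) + (-9/5 + j)*(5 + j + 2*x) (h(j, x) = -8 + ((j + 1)*x + (j - 9/5)*(x + ((j + x) + 5))) = -8 + ((1 + j)*x + (-9/5 + j)*(x + (5 + j + x))) = -8 + (x*(1 + j) + (-9/5 + j)*(5 + j + 2*x)) = -8 + x*(1 + j) + (-9/5 + j)*(5 + j + 2*x))
(h(8, 3) + 34)**2 = ((-17 + 8**2 - 13/5*3 + (16/5)*8 + 3*8*3) + 34)**2 = ((-17 + 64 - 39/5 + 128/5 + 72) + 34)**2 = (684/5 + 34)**2 = (854/5)**2 = 729316/25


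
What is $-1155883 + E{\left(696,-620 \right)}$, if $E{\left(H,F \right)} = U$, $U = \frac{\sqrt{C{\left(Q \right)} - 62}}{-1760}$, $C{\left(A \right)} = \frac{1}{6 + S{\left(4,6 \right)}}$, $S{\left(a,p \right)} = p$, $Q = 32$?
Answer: $-1155883 - \frac{i \sqrt{2229}}{10560} \approx -1.1559 \cdot 10^{6} - 0.0044709 i$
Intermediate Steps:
$C{\left(A \right)} = \frac{1}{12}$ ($C{\left(A \right)} = \frac{1}{6 + 6} = \frac{1}{12}$)
$U = - \frac{i \sqrt{2229}}{10560}$ ($U = \frac{\sqrt{\frac{1}{12} - 62}}{-1760} = \sqrt{- \frac{743}{12}} \left(- \frac{1}{1760}\right) = \frac{i \sqrt{2229}}{6} \left(- \frac{1}{1760}\right) = - \frac{i \sqrt{2229}}{10560} \approx - 0.0044709 i$)
$E{\left(H,F \right)} = - \frac{i \sqrt{2229}}{10560}$
$-1155883 + E{\left(696,-620 \right)} = -1155883 - \frac{i \sqrt{2229}}{10560}$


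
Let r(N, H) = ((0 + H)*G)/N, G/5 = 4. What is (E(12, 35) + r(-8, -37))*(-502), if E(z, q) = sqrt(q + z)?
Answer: -46435 - 502*sqrt(47) ≈ -49877.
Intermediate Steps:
G = 20 (G = 5*4 = 20)
r(N, H) = 20*H/N (r(N, H) = ((0 + H)*20)/N = (H*20)/N = (20*H)/N = 20*H/N)
(E(12, 35) + r(-8, -37))*(-502) = (sqrt(35 + 12) + 20*(-37)/(-8))*(-502) = (sqrt(47) + 20*(-37)*(-1/8))*(-502) = (sqrt(47) + 185/2)*(-502) = (185/2 + sqrt(47))*(-502) = -46435 - 502*sqrt(47)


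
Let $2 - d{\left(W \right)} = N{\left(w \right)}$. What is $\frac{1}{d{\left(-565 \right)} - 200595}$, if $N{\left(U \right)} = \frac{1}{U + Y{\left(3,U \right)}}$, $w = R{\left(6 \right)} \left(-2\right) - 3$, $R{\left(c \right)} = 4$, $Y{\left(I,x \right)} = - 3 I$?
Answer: $- \frac{20}{4011859} \approx -4.9852 \cdot 10^{-6}$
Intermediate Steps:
$w = -11$ ($w = 4 \left(-2\right) - 3 = -8 - 3 = -11$)
$N{\left(U \right)} = \frac{1}{-9 + U}$ ($N{\left(U \right)} = \frac{1}{U - 9} = \frac{1}{-9 + U}$)
$d{\left(W \right)} = \frac{41}{20}$ ($d{\left(W \right)} = 2 - \frac{1}{-9 - 11} = 2 - \frac{1}{-20} = 2 - - \frac{1}{20} = 2 + \frac{1}{20} = \frac{41}{20}$)
$\frac{1}{d{\left(-565 \right)} - 200595} = \frac{1}{\frac{41}{20} - 200595} = \frac{1}{- \frac{4011859}{20}} = - \frac{20}{4011859}$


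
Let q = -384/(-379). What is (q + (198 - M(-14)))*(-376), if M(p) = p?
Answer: -30355232/379 ≈ -80093.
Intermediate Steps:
q = 384/379 (q = -384*(-1/379) = 384/379 ≈ 1.0132)
(q + (198 - M(-14)))*(-376) = (384/379 + (198 - 1*(-14)))*(-376) = (384/379 + (198 + 14))*(-376) = (384/379 + 212)*(-376) = (80732/379)*(-376) = -30355232/379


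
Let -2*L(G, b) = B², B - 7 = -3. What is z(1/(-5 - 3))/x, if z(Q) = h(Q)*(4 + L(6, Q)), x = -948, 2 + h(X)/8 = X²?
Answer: -127/1896 ≈ -0.066983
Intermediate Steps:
B = 4 (B = 7 - 3 = 4)
h(X) = -16 + 8*X²
L(G, b) = -8 (L(G, b) = -½*4² = -½*16 = -8)
z(Q) = 64 - 32*Q² (z(Q) = (-16 + 8*Q²)*(4 - 8) = (-16 + 8*Q²)*(-4) = 64 - 32*Q²)
z(1/(-5 - 3))/x = (64 - 32/(-5 - 3)²)/(-948) = -(64 - 32*(1/(-8))²)/948 = -(64 - 32*(-⅛)²)/948 = -(64 - 32*1/64)/948 = -(64 - ½)/948 = -1/948*127/2 = -127/1896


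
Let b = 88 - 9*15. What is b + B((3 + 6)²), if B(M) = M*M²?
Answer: 531394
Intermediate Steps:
B(M) = M³
b = -47 (b = 88 - 135 = -47)
b + B((3 + 6)²) = -47 + ((3 + 6)²)³ = -47 + (9²)³ = -47 + 81³ = -47 + 531441 = 531394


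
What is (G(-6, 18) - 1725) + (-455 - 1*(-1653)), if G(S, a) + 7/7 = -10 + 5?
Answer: -533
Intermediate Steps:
G(S, a) = -6 (G(S, a) = -1 + (-10 + 5) = -1 - 5 = -6)
(G(-6, 18) - 1725) + (-455 - 1*(-1653)) = (-6 - 1725) + (-455 - 1*(-1653)) = -1731 + (-455 + 1653) = -1731 + 1198 = -533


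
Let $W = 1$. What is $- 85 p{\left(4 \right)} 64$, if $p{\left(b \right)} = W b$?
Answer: $-21760$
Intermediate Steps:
$p{\left(b \right)} = b$ ($p{\left(b \right)} = 1 b = b$)
$- 85 p{\left(4 \right)} 64 = \left(-85\right) 4 \cdot 64 = \left(-340\right) 64 = -21760$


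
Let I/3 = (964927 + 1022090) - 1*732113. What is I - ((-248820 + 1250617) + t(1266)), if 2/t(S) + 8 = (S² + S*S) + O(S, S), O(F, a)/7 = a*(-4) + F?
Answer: 4391540112984/1589459 ≈ 2.7629e+6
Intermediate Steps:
O(F, a) = -28*a + 7*F (O(F, a) = 7*(a*(-4) + F) = 7*(-4*a + F) = 7*(F - 4*a) = -28*a + 7*F)
t(S) = 2/(-8 - 21*S + 2*S²) (t(S) = 2/(-8 + ((S² + S*S) + (-28*S + 7*S))) = 2/(-8 + ((S² + S²) - 21*S)) = 2/(-8 + (2*S² - 21*S)) = 2/(-8 + (-21*S + 2*S²)) = 2/(-8 - 21*S + 2*S²))
I = 3764712 (I = 3*((964927 + 1022090) - 1*732113) = 3*(1987017 - 732113) = 3*1254904 = 3764712)
I - ((-248820 + 1250617) + t(1266)) = 3764712 - ((-248820 + 1250617) + 2/(-8 - 21*1266 + 2*1266²)) = 3764712 - (1001797 + 2/(-8 - 26586 + 2*1602756)) = 3764712 - (1001797 + 2/(-8 - 26586 + 3205512)) = 3764712 - (1001797 + 2/3178918) = 3764712 - (1001797 + 2*(1/3178918)) = 3764712 - (1001797 + 1/1589459) = 3764712 - 1*1592315257824/1589459 = 3764712 - 1592315257824/1589459 = 4391540112984/1589459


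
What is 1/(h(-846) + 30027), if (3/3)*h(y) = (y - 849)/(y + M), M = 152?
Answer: 694/20840433 ≈ 3.3301e-5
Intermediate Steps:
h(y) = (-849 + y)/(152 + y) (h(y) = (y - 849)/(y + 152) = (-849 + y)/(152 + y))
1/(h(-846) + 30027) = 1/((-849 - 846)/(152 - 846) + 30027) = 1/(-1695/(-694) + 30027) = 1/(-1/694*(-1695) + 30027) = 1/(1695/694 + 30027) = 1/(20840433/694) = 694/20840433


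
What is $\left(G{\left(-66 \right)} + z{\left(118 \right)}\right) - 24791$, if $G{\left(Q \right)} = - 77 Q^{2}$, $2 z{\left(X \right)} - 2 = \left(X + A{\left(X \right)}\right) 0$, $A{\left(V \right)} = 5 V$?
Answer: $-360202$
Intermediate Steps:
$z{\left(X \right)} = 1$ ($z{\left(X \right)} = 1 + \frac{\left(X + 5 X\right) 0}{2} = 1 + \frac{6 X 0}{2} = 1 + \frac{1}{2} \cdot 0 = 1 + 0 = 1$)
$\left(G{\left(-66 \right)} + z{\left(118 \right)}\right) - 24791 = \left(- 77 \left(-66\right)^{2} + 1\right) - 24791 = \left(\left(-77\right) 4356 + 1\right) - 24791 = \left(-335412 + 1\right) - 24791 = -335411 - 24791 = -360202$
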